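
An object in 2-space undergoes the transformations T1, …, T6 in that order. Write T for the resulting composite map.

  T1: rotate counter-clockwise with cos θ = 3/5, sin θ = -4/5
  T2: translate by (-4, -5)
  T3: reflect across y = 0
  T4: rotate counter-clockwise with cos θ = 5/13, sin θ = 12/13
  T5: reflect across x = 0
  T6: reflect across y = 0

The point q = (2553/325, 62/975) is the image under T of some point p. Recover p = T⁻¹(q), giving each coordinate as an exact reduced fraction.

p = (7/3, -3/5)

T1 = [3/5 4/5 0; -4/5 3/5 0; 0 0 1]
T2·T1 = [3/5 4/5 -4; -4/5 3/5 -5; 0 0 1]
T3·…·T1 = [3/5 4/5 -4; 4/5 -3/5 5; 0 0 1]
T4·…·T1 = [-33/65 56/65 -80/13; 56/65 33/65 -23/13; 0 0 1]
T5·…·T1 = [33/65 -56/65 80/13; 56/65 33/65 -23/13; 0 0 1]
T6·…·T1 = [33/65 -56/65 80/13; -56/65 -33/65 23/13; 0 0 1]
det M = -1; M⁻¹ = [33/65 -56/65 -8/5; -56/65 -33/65 31/5; 0 0 1]
M⁻¹ · (2553/325, 62/975)ᵀ = (7/3, -3/5)ᵀ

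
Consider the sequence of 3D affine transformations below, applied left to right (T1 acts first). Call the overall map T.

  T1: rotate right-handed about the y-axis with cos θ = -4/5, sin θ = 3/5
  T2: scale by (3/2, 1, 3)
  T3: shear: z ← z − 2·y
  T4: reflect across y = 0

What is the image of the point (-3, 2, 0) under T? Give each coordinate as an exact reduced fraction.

T(p) = (18/5, -2, 7/5)

T1 rotate right-handed about the y-axis with cos θ = -4/5, sin θ = 3/5: (-3, 2, 0) → (12/5, 2, 9/5)
T2 scale by (3/2, 1, 3): (12/5, 2, 9/5) → (18/5, 2, 27/5)
T3 shear: z ← z − 2·y: (18/5, 2, 27/5) → (18/5, 2, 7/5)
T4 reflect across y = 0: (18/5, 2, 7/5) → (18/5, -2, 7/5)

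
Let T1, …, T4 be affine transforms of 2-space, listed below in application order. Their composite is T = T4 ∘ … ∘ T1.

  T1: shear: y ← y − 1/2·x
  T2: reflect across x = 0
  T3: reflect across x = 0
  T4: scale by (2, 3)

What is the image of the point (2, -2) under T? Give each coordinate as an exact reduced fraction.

T1 shear: y ← y − 1/2·x: (2, -2) → (2, -3)
T2 reflect across x = 0: (2, -3) → (-2, -3)
T3 reflect across x = 0: (-2, -3) → (2, -3)
T4 scale by (2, 3): (2, -3) → (4, -9)

T(p) = (4, -9)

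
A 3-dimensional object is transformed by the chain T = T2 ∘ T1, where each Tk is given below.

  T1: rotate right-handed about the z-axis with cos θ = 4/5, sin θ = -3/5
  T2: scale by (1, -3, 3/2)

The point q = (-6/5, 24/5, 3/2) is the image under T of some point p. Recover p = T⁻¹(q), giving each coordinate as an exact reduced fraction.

T1 = [4/5 3/5 0 0; -3/5 4/5 0 0; 0 0 1 0; 0 0 0 1]
T2·T1 = [4/5 3/5 0 0; 9/5 -12/5 0 0; 0 0 3/2 0; 0 0 0 1]
det M = -9/2; M⁻¹ = [4/5 1/5 0 0; 3/5 -4/15 0 0; 0 0 2/3 0; 0 0 0 1]
M⁻¹ · (-6/5, 24/5, 3/2)ᵀ = (0, -2, 1)ᵀ

p = (0, -2, 1)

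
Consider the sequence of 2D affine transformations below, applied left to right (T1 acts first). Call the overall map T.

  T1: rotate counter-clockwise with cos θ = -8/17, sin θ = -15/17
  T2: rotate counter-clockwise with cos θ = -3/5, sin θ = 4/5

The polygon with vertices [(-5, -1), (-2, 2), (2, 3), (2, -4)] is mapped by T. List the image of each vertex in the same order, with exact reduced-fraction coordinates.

image vertices: (-407/85, -149/85), (-194/85, 142/85), (129/85, 278/85), (44/17, -62/17)

T1 rotate counter-clockwise with cos θ = -8/17, sin θ = -15/17: (-5, -1) → (25/17, 83/17); (-2, 2) → (46/17, 14/17); (2, 3) → (29/17, -54/17); (2, -4) → (-76/17, 2/17)
T2 rotate counter-clockwise with cos θ = -3/5, sin θ = 4/5: (25/17, 83/17) → (-407/85, -149/85); (46/17, 14/17) → (-194/85, 142/85); (29/17, -54/17) → (129/85, 278/85); (-76/17, 2/17) → (44/17, -62/17)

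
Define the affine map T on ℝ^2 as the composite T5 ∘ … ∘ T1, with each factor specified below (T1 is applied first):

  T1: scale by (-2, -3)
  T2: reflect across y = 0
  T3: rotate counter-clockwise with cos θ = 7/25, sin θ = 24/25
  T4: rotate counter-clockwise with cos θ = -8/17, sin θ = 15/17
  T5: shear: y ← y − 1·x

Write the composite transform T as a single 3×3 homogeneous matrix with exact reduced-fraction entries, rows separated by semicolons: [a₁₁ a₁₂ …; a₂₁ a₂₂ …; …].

T = [832/425 261/425 0; -658/425 -1509/425 0; 0 0 1]

T1 = [-2 0 0; 0 -3 0; 0 0 1]
T2·T1 = [-2 0 0; 0 3 0; 0 0 1]
T3·…·T1 = [-14/25 -72/25 0; -48/25 21/25 0; 0 0 1]
T4·…·T1 = [832/425 261/425 0; 174/425 -1248/425 0; 0 0 1]
T5·…·T1 = [832/425 261/425 0; -658/425 -1509/425 0; 0 0 1]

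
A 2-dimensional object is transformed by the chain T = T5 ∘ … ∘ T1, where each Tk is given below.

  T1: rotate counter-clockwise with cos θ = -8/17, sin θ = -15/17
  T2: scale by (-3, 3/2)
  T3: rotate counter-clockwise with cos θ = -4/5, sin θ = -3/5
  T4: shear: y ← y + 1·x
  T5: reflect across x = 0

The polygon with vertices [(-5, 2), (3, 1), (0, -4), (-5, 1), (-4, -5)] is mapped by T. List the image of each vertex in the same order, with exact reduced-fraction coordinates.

T1 rotate counter-clockwise with cos θ = -8/17, sin θ = -15/17: (-5, 2) → (70/17, 59/17); (3, 1) → (-9/17, -53/17); (0, -4) → (-60/17, 32/17); (-5, 1) → (55/17, 67/17); (-4, -5) → (-43/17, 100/17)
T2 scale by (-3, 3/2): (70/17, 59/17) → (-210/17, 177/34); (-9/17, -53/17) → (27/17, -159/34); (-60/17, 32/17) → (180/17, 48/17); (55/17, 67/17) → (-165/17, 201/34); (-43/17, 100/17) → (129/17, 150/17)
T3 rotate counter-clockwise with cos θ = -4/5, sin θ = -3/5: (-210/17, 177/34) → (2211/170, 276/85); (27/17, -159/34) → (-693/170, 237/85); (180/17, 48/17) → (-576/85, -732/85); (-165/17, 201/34) → (1923/170, 93/85); (129/17, 150/17) → (-66/85, -987/85)
T4 shear: y ← y + 1·x: (2211/170, 276/85) → (2211/170, 2763/170); (-693/170, 237/85) → (-693/170, -219/170); (-576/85, -732/85) → (-576/85, -1308/85); (1923/170, 93/85) → (1923/170, 2109/170); (-66/85, -987/85) → (-66/85, -1053/85)
T5 reflect across x = 0: (2211/170, 2763/170) → (-2211/170, 2763/170); (-693/170, -219/170) → (693/170, -219/170); (-576/85, -1308/85) → (576/85, -1308/85); (1923/170, 2109/170) → (-1923/170, 2109/170); (-66/85, -1053/85) → (66/85, -1053/85)

image vertices: (-2211/170, 2763/170), (693/170, -219/170), (576/85, -1308/85), (-1923/170, 2109/170), (66/85, -1053/85)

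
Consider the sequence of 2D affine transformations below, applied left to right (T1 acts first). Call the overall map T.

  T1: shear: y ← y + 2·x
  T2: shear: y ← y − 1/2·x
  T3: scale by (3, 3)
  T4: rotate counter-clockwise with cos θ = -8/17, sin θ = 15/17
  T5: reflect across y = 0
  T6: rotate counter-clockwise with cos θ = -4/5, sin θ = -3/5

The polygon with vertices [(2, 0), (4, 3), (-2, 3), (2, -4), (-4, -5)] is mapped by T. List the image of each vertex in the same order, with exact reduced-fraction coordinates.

T1 shear: y ← y + 2·x: (2, 0) → (2, 4); (4, 3) → (4, 11); (-2, 3) → (-2, -1); (2, -4) → (2, 0); (-4, -5) → (-4, -13)
T2 shear: y ← y − 1/2·x: (2, 4) → (2, 3); (4, 11) → (4, 9); (-2, -1) → (-2, 0); (2, 0) → (2, -1); (-4, -13) → (-4, -11)
T3 scale by (3, 3): (2, 3) → (6, 9); (4, 9) → (12, 27); (-2, 0) → (-6, 0); (2, -1) → (6, -3); (-4, -11) → (-12, -33)
T4 rotate counter-clockwise with cos θ = -8/17, sin θ = 15/17: (6, 9) → (-183/17, 18/17); (12, 27) → (-501/17, -36/17); (-6, 0) → (48/17, -90/17); (6, -3) → (-3/17, 114/17); (-12, -33) → (591/17, 84/17)
T5 reflect across y = 0: (-183/17, 18/17) → (-183/17, -18/17); (-501/17, -36/17) → (-501/17, 36/17); (48/17, -90/17) → (48/17, 90/17); (-3/17, 114/17) → (-3/17, -114/17); (591/17, 84/17) → (591/17, -84/17)
T6 rotate counter-clockwise with cos θ = -4/5, sin θ = -3/5: (-183/17, -18/17) → (678/85, 621/85); (-501/17, 36/17) → (2112/85, 1359/85); (48/17, 90/17) → (78/85, -504/85); (-3/17, -114/17) → (-66/17, 93/17); (591/17, -84/17) → (-2616/85, -1437/85)

image vertices: (678/85, 621/85), (2112/85, 1359/85), (78/85, -504/85), (-66/17, 93/17), (-2616/85, -1437/85)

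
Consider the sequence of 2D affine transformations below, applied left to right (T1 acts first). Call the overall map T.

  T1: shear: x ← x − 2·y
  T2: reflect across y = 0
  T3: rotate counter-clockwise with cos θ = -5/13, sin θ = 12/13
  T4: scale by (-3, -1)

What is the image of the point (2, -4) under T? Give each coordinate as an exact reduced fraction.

T(p) = (294/13, -100/13)

T1 shear: x ← x − 2·y: (2, -4) → (10, -4)
T2 reflect across y = 0: (10, -4) → (10, 4)
T3 rotate counter-clockwise with cos θ = -5/13, sin θ = 12/13: (10, 4) → (-98/13, 100/13)
T4 scale by (-3, -1): (-98/13, 100/13) → (294/13, -100/13)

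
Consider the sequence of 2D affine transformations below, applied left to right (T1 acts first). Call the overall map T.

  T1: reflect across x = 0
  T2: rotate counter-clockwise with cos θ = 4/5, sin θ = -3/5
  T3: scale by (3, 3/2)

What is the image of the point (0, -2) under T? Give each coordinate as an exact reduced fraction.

T(p) = (-18/5, -12/5)

T1 reflect across x = 0: (0, -2) → (0, -2)
T2 rotate counter-clockwise with cos θ = 4/5, sin θ = -3/5: (0, -2) → (-6/5, -8/5)
T3 scale by (3, 3/2): (-6/5, -8/5) → (-18/5, -12/5)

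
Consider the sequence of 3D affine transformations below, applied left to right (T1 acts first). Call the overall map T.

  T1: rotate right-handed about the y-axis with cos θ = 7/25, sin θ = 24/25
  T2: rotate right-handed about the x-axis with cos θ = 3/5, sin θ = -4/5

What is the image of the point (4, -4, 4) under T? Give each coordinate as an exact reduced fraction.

T1 rotate right-handed about the y-axis with cos θ = 7/25, sin θ = 24/25: (4, -4, 4) → (124/25, -4, -68/25)
T2 rotate right-handed about the x-axis with cos θ = 3/5, sin θ = -4/5: (124/25, -4, -68/25) → (124/25, -572/125, 196/125)

T(p) = (124/25, -572/125, 196/125)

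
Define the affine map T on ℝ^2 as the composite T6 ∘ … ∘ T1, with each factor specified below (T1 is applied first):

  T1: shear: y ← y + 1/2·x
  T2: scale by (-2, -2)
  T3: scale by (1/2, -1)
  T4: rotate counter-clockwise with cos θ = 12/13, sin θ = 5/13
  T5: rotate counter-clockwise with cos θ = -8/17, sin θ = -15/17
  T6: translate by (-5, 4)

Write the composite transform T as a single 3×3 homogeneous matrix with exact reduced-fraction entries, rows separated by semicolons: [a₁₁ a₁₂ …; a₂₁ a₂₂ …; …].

T = [241/221 440/221 -5; 199/221 -42/221 4; 0 0 1]

T1 = [1 0 0; 1/2 1 0; 0 0 1]
T2·T1 = [-2 0 0; -1 -2 0; 0 0 1]
T3·…·T1 = [-1 0 0; 1 2 0; 0 0 1]
T4·…·T1 = [-17/13 -10/13 0; 7/13 24/13 0; 0 0 1]
T5·…·T1 = [241/221 440/221 0; 199/221 -42/221 0; 0 0 1]
T6·…·T1 = [241/221 440/221 -5; 199/221 -42/221 4; 0 0 1]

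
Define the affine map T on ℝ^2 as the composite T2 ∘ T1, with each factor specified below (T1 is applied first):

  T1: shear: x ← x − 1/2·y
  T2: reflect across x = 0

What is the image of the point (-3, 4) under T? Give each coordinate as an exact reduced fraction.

T(p) = (5, 4)

T1 shear: x ← x − 1/2·y: (-3, 4) → (-5, 4)
T2 reflect across x = 0: (-5, 4) → (5, 4)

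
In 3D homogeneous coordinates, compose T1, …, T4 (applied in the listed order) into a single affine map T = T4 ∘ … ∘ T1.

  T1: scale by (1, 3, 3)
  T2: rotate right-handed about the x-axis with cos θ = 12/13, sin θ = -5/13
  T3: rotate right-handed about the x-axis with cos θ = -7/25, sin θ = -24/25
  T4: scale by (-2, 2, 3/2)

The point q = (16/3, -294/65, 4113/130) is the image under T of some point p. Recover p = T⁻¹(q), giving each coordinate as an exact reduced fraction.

p = (-8/3, -5, -5)

T1 = [1 0 0 0; 0 3 0 0; 0 0 3 0; 0 0 0 1]
T2·T1 = [1 0 0 0; 0 36/13 15/13 0; 0 -15/13 36/13 0; 0 0 0 1]
T3·…·T1 = [1 0 0 0; 0 -612/325 759/325 0; 0 -759/325 -612/325 0; 0 0 0 1]
T4·…·T1 = [-2 0 0 0; 0 -1224/325 1518/325 0; 0 -2277/650 -918/325 0; 0 0 0 1]
det M = -54; M⁻¹ = [-1/2 0 0 0; 0 -34/325 -506/2925 0; 0 253/1950 -136/975 0; 0 0 0 1]
M⁻¹ · (16/3, -294/65, 4113/130)ᵀ = (-8/3, -5, -5)ᵀ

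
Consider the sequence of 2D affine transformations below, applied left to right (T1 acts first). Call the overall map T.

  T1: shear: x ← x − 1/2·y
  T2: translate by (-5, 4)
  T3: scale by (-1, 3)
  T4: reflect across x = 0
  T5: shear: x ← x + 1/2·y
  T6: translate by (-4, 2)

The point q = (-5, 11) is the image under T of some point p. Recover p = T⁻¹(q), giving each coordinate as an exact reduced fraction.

p = (-1, -1)

T1 = [1 -1/2 0; 0 1 0; 0 0 1]
T2·T1 = [1 -1/2 -5; 0 1 4; 0 0 1]
T3·…·T1 = [-1 1/2 5; 0 3 12; 0 0 1]
T4·…·T1 = [1 -1/2 -5; 0 3 12; 0 0 1]
T5·…·T1 = [1 1 1; 0 3 12; 0 0 1]
T6·…·T1 = [1 1 -3; 0 3 14; 0 0 1]
det M = 3; M⁻¹ = [1 -1/3 23/3; 0 1/3 -14/3; 0 0 1]
M⁻¹ · (-5, 11)ᵀ = (-1, -1)ᵀ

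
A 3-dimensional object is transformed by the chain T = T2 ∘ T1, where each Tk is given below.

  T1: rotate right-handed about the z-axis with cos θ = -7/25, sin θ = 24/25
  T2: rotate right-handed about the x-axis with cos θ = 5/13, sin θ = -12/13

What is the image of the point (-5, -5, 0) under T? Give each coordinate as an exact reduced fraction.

T(p) = (31/5, -17/13, 204/65)

T1 rotate right-handed about the z-axis with cos θ = -7/25, sin θ = 24/25: (-5, -5, 0) → (31/5, -17/5, 0)
T2 rotate right-handed about the x-axis with cos θ = 5/13, sin θ = -12/13: (31/5, -17/5, 0) → (31/5, -17/13, 204/65)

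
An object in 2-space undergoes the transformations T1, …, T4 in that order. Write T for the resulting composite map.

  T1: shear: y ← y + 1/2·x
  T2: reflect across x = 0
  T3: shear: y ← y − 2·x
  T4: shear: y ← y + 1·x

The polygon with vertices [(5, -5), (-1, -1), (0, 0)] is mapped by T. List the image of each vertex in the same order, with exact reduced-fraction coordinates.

T1 shear: y ← y + 1/2·x: (5, -5) → (5, -5/2); (-1, -1) → (-1, -3/2); (0, 0) → (0, 0)
T2 reflect across x = 0: (5, -5/2) → (-5, -5/2); (-1, -3/2) → (1, -3/2); (0, 0) → (0, 0)
T3 shear: y ← y − 2·x: (-5, -5/2) → (-5, 15/2); (1, -3/2) → (1, -7/2); (0, 0) → (0, 0)
T4 shear: y ← y + 1·x: (-5, 15/2) → (-5, 5/2); (1, -7/2) → (1, -5/2); (0, 0) → (0, 0)

image vertices: (-5, 5/2), (1, -5/2), (0, 0)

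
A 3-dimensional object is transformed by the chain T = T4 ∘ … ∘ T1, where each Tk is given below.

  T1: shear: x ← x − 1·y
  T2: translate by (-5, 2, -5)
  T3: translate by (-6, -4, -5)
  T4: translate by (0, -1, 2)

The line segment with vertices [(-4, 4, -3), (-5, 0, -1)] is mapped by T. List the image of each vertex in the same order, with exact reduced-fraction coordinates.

T1 shear: x ← x − 1·y: (-4, 4, -3) → (-8, 4, -3); (-5, 0, -1) → (-5, 0, -1)
T2 translate by (-5, 2, -5): (-8, 4, -3) → (-13, 6, -8); (-5, 0, -1) → (-10, 2, -6)
T3 translate by (-6, -4, -5): (-13, 6, -8) → (-19, 2, -13); (-10, 2, -6) → (-16, -2, -11)
T4 translate by (0, -1, 2): (-19, 2, -13) → (-19, 1, -11); (-16, -2, -11) → (-16, -3, -9)

image vertices: (-19, 1, -11), (-16, -3, -9)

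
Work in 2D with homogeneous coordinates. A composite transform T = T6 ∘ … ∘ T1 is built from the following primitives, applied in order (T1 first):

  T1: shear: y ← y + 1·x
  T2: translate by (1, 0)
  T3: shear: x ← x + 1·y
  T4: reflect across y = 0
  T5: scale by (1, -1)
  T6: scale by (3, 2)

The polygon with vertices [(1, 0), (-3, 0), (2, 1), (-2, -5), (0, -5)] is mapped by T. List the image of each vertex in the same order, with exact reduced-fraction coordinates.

T1 shear: y ← y + 1·x: (1, 0) → (1, 1); (-3, 0) → (-3, -3); (2, 1) → (2, 3); (-2, -5) → (-2, -7); (0, -5) → (0, -5)
T2 translate by (1, 0): (1, 1) → (2, 1); (-3, -3) → (-2, -3); (2, 3) → (3, 3); (-2, -7) → (-1, -7); (0, -5) → (1, -5)
T3 shear: x ← x + 1·y: (2, 1) → (3, 1); (-2, -3) → (-5, -3); (3, 3) → (6, 3); (-1, -7) → (-8, -7); (1, -5) → (-4, -5)
T4 reflect across y = 0: (3, 1) → (3, -1); (-5, -3) → (-5, 3); (6, 3) → (6, -3); (-8, -7) → (-8, 7); (-4, -5) → (-4, 5)
T5 scale by (1, -1): (3, -1) → (3, 1); (-5, 3) → (-5, -3); (6, -3) → (6, 3); (-8, 7) → (-8, -7); (-4, 5) → (-4, -5)
T6 scale by (3, 2): (3, 1) → (9, 2); (-5, -3) → (-15, -6); (6, 3) → (18, 6); (-8, -7) → (-24, -14); (-4, -5) → (-12, -10)

image vertices: (9, 2), (-15, -6), (18, 6), (-24, -14), (-12, -10)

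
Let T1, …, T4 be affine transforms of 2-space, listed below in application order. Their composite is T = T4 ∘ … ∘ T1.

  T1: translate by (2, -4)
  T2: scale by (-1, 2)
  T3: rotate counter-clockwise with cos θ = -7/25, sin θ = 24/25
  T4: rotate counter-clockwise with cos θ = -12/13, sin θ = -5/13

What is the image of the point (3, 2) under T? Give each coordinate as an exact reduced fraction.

T(p) = (-2032/325, 449/325)

T1 translate by (2, -4): (3, 2) → (5, -2)
T2 scale by (-1, 2): (5, -2) → (-5, -4)
T3 rotate counter-clockwise with cos θ = -7/25, sin θ = 24/25: (-5, -4) → (131/25, -92/25)
T4 rotate counter-clockwise with cos θ = -12/13, sin θ = -5/13: (131/25, -92/25) → (-2032/325, 449/325)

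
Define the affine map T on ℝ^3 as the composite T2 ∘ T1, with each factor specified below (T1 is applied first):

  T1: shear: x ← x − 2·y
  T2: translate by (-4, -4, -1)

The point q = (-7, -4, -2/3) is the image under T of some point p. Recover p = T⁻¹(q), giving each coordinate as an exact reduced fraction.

p = (-3, 0, 1/3)

T1 = [1 -2 0 0; 0 1 0 0; 0 0 1 0; 0 0 0 1]
T2·T1 = [1 -2 0 -4; 0 1 0 -4; 0 0 1 -1; 0 0 0 1]
det M = 1; M⁻¹ = [1 2 0 12; 0 1 0 4; 0 0 1 1; 0 0 0 1]
M⁻¹ · (-7, -4, -2/3)ᵀ = (-3, 0, 1/3)ᵀ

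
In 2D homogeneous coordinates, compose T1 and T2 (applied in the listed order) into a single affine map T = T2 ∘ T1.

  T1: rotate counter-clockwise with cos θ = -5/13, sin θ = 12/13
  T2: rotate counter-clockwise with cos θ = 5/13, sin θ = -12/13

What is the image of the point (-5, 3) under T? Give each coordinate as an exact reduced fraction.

T1 rotate counter-clockwise with cos θ = -5/13, sin θ = 12/13: (-5, 3) → (-11/13, -75/13)
T2 rotate counter-clockwise with cos θ = 5/13, sin θ = -12/13: (-11/13, -75/13) → (-955/169, -243/169)

T(p) = (-955/169, -243/169)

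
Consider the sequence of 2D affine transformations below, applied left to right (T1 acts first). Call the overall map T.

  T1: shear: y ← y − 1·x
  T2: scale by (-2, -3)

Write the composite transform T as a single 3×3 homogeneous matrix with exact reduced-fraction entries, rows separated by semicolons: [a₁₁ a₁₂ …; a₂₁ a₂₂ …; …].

T = [-2 0 0; 3 -3 0; 0 0 1]

T1 = [1 0 0; -1 1 0; 0 0 1]
T2·T1 = [-2 0 0; 3 -3 0; 0 0 1]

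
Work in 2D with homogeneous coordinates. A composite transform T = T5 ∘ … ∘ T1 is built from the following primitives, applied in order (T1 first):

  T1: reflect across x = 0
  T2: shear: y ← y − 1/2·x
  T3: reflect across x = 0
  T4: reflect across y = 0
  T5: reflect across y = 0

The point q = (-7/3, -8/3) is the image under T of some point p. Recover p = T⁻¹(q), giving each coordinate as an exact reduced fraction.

T1 = [-1 0 0; 0 1 0; 0 0 1]
T2·T1 = [-1 0 0; 1/2 1 0; 0 0 1]
T3·…·T1 = [1 0 0; 1/2 1 0; 0 0 1]
T4·…·T1 = [1 0 0; -1/2 -1 0; 0 0 1]
T5·…·T1 = [1 0 0; 1/2 1 0; 0 0 1]
det M = 1; M⁻¹ = [1 0 0; -1/2 1 0; 0 0 1]
M⁻¹ · (-7/3, -8/3)ᵀ = (-7/3, -3/2)ᵀ

p = (-7/3, -3/2)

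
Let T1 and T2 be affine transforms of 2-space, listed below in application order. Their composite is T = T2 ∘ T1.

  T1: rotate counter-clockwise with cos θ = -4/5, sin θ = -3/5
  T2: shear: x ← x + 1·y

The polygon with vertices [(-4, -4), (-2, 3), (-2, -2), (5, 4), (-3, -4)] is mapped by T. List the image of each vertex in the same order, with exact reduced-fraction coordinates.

T1 rotate counter-clockwise with cos θ = -4/5, sin θ = -3/5: (-4, -4) → (4/5, 28/5); (-2, 3) → (17/5, -6/5); (-2, -2) → (2/5, 14/5); (5, 4) → (-8/5, -31/5); (-3, -4) → (0, 5)
T2 shear: x ← x + 1·y: (4/5, 28/5) → (32/5, 28/5); (17/5, -6/5) → (11/5, -6/5); (2/5, 14/5) → (16/5, 14/5); (-8/5, -31/5) → (-39/5, -31/5); (0, 5) → (5, 5)

image vertices: (32/5, 28/5), (11/5, -6/5), (16/5, 14/5), (-39/5, -31/5), (5, 5)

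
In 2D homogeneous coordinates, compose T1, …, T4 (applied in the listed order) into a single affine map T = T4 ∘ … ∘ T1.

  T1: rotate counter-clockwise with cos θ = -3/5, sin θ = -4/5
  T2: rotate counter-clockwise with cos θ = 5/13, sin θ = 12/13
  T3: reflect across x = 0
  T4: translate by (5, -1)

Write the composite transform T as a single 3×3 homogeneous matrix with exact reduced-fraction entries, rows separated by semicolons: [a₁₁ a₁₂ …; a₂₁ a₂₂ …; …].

T1 = [-3/5 4/5 0; -4/5 -3/5 0; 0 0 1]
T2·T1 = [33/65 56/65 0; -56/65 33/65 0; 0 0 1]
T3·…·T1 = [-33/65 -56/65 0; -56/65 33/65 0; 0 0 1]
T4·…·T1 = [-33/65 -56/65 5; -56/65 33/65 -1; 0 0 1]

T = [-33/65 -56/65 5; -56/65 33/65 -1; 0 0 1]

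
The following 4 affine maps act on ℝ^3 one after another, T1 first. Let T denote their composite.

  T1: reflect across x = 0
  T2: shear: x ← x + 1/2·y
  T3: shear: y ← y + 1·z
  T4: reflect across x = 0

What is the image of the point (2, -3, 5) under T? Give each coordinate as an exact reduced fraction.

T(p) = (7/2, 2, 5)

T1 reflect across x = 0: (2, -3, 5) → (-2, -3, 5)
T2 shear: x ← x + 1/2·y: (-2, -3, 5) → (-7/2, -3, 5)
T3 shear: y ← y + 1·z: (-7/2, -3, 5) → (-7/2, 2, 5)
T4 reflect across x = 0: (-7/2, 2, 5) → (7/2, 2, 5)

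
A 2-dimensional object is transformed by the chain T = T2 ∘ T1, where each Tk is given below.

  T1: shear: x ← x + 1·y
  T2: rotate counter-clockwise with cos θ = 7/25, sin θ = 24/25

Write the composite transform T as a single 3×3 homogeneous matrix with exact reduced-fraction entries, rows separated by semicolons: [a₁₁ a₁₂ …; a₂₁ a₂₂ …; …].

T = [7/25 -17/25 0; 24/25 31/25 0; 0 0 1]

T1 = [1 1 0; 0 1 0; 0 0 1]
T2·T1 = [7/25 -17/25 0; 24/25 31/25 0; 0 0 1]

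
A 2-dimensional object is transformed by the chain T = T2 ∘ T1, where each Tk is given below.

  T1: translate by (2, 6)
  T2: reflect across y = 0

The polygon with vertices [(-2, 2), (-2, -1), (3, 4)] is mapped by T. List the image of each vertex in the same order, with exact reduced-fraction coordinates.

T1 translate by (2, 6): (-2, 2) → (0, 8); (-2, -1) → (0, 5); (3, 4) → (5, 10)
T2 reflect across y = 0: (0, 8) → (0, -8); (0, 5) → (0, -5); (5, 10) → (5, -10)

image vertices: (0, -8), (0, -5), (5, -10)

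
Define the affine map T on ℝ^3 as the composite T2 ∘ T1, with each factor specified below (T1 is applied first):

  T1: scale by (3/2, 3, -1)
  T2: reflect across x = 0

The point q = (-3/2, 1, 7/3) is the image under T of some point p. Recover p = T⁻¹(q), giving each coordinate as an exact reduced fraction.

T1 = [3/2 0 0 0; 0 3 0 0; 0 0 -1 0; 0 0 0 1]
T2·T1 = [-3/2 0 0 0; 0 3 0 0; 0 0 -1 0; 0 0 0 1]
det M = 9/2; M⁻¹ = [-2/3 0 0 0; 0 1/3 0 0; 0 0 -1 0; 0 0 0 1]
M⁻¹ · (-3/2, 1, 7/3)ᵀ = (1, 1/3, -7/3)ᵀ

p = (1, 1/3, -7/3)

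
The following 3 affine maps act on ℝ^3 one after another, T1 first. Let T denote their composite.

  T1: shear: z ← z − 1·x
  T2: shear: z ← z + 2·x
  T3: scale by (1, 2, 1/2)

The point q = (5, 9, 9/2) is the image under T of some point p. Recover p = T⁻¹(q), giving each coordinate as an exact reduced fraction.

T1 = [1 0 0 0; 0 1 0 0; -1 0 1 0; 0 0 0 1]
T2·T1 = [1 0 0 0; 0 1 0 0; 1 0 1 0; 0 0 0 1]
T3·…·T1 = [1 0 0 0; 0 2 0 0; 1/2 0 1/2 0; 0 0 0 1]
det M = 1; M⁻¹ = [1 0 0 0; 0 1/2 0 0; -1 0 2 0; 0 0 0 1]
M⁻¹ · (5, 9, 9/2)ᵀ = (5, 9/2, 4)ᵀ

p = (5, 9/2, 4)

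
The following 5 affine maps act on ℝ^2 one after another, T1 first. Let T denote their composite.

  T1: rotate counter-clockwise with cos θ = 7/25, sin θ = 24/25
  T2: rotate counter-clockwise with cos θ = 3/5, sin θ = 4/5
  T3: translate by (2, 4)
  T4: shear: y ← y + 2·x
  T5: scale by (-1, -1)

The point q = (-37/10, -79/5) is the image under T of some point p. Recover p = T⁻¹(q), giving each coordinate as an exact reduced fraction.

p = (5/2, -4)

T1 = [7/25 -24/25 0; 24/25 7/25 0; 0 0 1]
T2·T1 = [-3/5 -4/5 0; 4/5 -3/5 0; 0 0 1]
T3·…·T1 = [-3/5 -4/5 2; 4/5 -3/5 4; 0 0 1]
T4·…·T1 = [-3/5 -4/5 2; -2/5 -11/5 8; 0 0 1]
T5·…·T1 = [3/5 4/5 -2; 2/5 11/5 -8; 0 0 1]
det M = 1; M⁻¹ = [11/5 -4/5 -2; -2/5 3/5 4; 0 0 1]
M⁻¹ · (-37/10, -79/5)ᵀ = (5/2, -4)ᵀ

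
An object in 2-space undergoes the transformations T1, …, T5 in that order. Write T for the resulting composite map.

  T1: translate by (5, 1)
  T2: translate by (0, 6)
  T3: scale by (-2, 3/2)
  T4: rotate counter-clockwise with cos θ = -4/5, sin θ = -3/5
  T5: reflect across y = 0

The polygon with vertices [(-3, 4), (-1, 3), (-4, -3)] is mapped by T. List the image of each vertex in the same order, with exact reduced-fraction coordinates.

T1 translate by (5, 1): (-3, 4) → (2, 5); (-1, 3) → (4, 4); (-4, -3) → (1, -2)
T2 translate by (0, 6): (2, 5) → (2, 11); (4, 4) → (4, 10); (1, -2) → (1, 4)
T3 scale by (-2, 3/2): (2, 11) → (-4, 33/2); (4, 10) → (-8, 15); (1, 4) → (-2, 6)
T4 rotate counter-clockwise with cos θ = -4/5, sin θ = -3/5: (-4, 33/2) → (131/10, -54/5); (-8, 15) → (77/5, -36/5); (-2, 6) → (26/5, -18/5)
T5 reflect across y = 0: (131/10, -54/5) → (131/10, 54/5); (77/5, -36/5) → (77/5, 36/5); (26/5, -18/5) → (26/5, 18/5)

image vertices: (131/10, 54/5), (77/5, 36/5), (26/5, 18/5)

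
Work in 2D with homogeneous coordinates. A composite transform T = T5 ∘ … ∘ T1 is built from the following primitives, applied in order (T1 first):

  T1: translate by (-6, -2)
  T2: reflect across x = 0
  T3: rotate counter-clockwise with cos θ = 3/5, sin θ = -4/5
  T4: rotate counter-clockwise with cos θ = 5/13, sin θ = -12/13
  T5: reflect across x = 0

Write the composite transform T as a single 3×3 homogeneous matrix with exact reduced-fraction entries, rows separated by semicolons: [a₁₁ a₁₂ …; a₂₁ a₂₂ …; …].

T1 = [1 0 -6; 0 1 -2; 0 0 1]
T2·T1 = [-1 0 6; 0 1 -2; 0 0 1]
T3·…·T1 = [-3/5 4/5 2; 4/5 3/5 -6; 0 0 1]
T4·…·T1 = [33/65 56/65 -62/13; 56/65 -33/65 -54/13; 0 0 1]
T5·…·T1 = [-33/65 -56/65 62/13; 56/65 -33/65 -54/13; 0 0 1]

T = [-33/65 -56/65 62/13; 56/65 -33/65 -54/13; 0 0 1]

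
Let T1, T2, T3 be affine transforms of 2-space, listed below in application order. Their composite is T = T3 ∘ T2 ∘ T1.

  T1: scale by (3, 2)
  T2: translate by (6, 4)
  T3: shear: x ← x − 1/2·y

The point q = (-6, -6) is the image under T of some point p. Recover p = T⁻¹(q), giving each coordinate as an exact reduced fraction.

T1 = [3 0 0; 0 2 0; 0 0 1]
T2·T1 = [3 0 6; 0 2 4; 0 0 1]
T3·…·T1 = [3 -1 4; 0 2 4; 0 0 1]
det M = 6; M⁻¹ = [1/3 1/6 -2; 0 1/2 -2; 0 0 1]
M⁻¹ · (-6, -6)ᵀ = (-5, -5)ᵀ

p = (-5, -5)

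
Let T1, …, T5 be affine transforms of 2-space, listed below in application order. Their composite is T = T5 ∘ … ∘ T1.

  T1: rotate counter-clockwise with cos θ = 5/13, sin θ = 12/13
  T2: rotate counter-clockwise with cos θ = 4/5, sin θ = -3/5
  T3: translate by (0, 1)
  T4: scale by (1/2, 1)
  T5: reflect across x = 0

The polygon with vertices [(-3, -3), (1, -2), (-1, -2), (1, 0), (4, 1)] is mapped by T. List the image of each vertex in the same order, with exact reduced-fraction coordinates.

T1 rotate counter-clockwise with cos θ = 5/13, sin θ = 12/13: (-3, -3) → (21/13, -51/13); (1, -2) → (29/13, 2/13); (-1, -2) → (19/13, -22/13); (1, 0) → (5/13, 12/13); (4, 1) → (8/13, 53/13)
T2 rotate counter-clockwise with cos θ = 4/5, sin θ = -3/5: (21/13, -51/13) → (-69/65, -267/65); (29/13, 2/13) → (122/65, -79/65); (19/13, -22/13) → (2/13, -29/13); (5/13, 12/13) → (56/65, 33/65); (8/13, 53/13) → (191/65, 188/65)
T3 translate by (0, 1): (-69/65, -267/65) → (-69/65, -202/65); (122/65, -79/65) → (122/65, -14/65); (2/13, -29/13) → (2/13, -16/13); (56/65, 33/65) → (56/65, 98/65); (191/65, 188/65) → (191/65, 253/65)
T4 scale by (1/2, 1): (-69/65, -202/65) → (-69/130, -202/65); (122/65, -14/65) → (61/65, -14/65); (2/13, -16/13) → (1/13, -16/13); (56/65, 98/65) → (28/65, 98/65); (191/65, 253/65) → (191/130, 253/65)
T5 reflect across x = 0: (-69/130, -202/65) → (69/130, -202/65); (61/65, -14/65) → (-61/65, -14/65); (1/13, -16/13) → (-1/13, -16/13); (28/65, 98/65) → (-28/65, 98/65); (191/130, 253/65) → (-191/130, 253/65)

image vertices: (69/130, -202/65), (-61/65, -14/65), (-1/13, -16/13), (-28/65, 98/65), (-191/130, 253/65)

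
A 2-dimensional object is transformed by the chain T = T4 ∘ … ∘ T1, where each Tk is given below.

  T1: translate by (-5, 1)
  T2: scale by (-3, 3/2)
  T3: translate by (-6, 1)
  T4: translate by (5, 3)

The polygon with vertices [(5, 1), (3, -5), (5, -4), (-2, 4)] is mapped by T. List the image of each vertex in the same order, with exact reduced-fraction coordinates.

T1 translate by (-5, 1): (5, 1) → (0, 2); (3, -5) → (-2, -4); (5, -4) → (0, -3); (-2, 4) → (-7, 5)
T2 scale by (-3, 3/2): (0, 2) → (0, 3); (-2, -4) → (6, -6); (0, -3) → (0, -9/2); (-7, 5) → (21, 15/2)
T3 translate by (-6, 1): (0, 3) → (-6, 4); (6, -6) → (0, -5); (0, -9/2) → (-6, -7/2); (21, 15/2) → (15, 17/2)
T4 translate by (5, 3): (-6, 4) → (-1, 7); (0, -5) → (5, -2); (-6, -7/2) → (-1, -1/2); (15, 17/2) → (20, 23/2)

image vertices: (-1, 7), (5, -2), (-1, -1/2), (20, 23/2)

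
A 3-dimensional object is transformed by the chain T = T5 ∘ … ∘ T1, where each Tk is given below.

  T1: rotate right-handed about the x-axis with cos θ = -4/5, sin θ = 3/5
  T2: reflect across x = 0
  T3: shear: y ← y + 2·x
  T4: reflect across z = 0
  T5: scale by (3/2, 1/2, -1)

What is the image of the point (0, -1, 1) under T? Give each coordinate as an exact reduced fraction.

T1 rotate right-handed about the x-axis with cos θ = -4/5, sin θ = 3/5: (0, -1, 1) → (0, 1/5, -7/5)
T2 reflect across x = 0: (0, 1/5, -7/5) → (0, 1/5, -7/5)
T3 shear: y ← y + 2·x: (0, 1/5, -7/5) → (0, 1/5, -7/5)
T4 reflect across z = 0: (0, 1/5, -7/5) → (0, 1/5, 7/5)
T5 scale by (3/2, 1/2, -1): (0, 1/5, 7/5) → (0, 1/10, -7/5)

T(p) = (0, 1/10, -7/5)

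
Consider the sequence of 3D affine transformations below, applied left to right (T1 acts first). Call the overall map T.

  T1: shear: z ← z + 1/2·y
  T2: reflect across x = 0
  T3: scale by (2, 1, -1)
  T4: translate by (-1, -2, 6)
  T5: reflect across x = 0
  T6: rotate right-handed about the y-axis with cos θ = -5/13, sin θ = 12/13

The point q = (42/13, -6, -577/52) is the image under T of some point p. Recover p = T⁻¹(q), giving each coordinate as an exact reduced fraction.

T1 = [1 0 0 0; 0 1 0 0; 0 1/2 1 0; 0 0 0 1]
T2·T1 = [-1 0 0 0; 0 1 0 0; 0 1/2 1 0; 0 0 0 1]
T3·…·T1 = [-2 0 0 0; 0 1 0 0; 0 -1/2 -1 0; 0 0 0 1]
T4·…·T1 = [-2 0 0 -1; 0 1 0 -2; 0 -1/2 -1 6; 0 0 0 1]
T5·…·T1 = [2 0 0 1; 0 1 0 -2; 0 -1/2 -1 6; 0 0 0 1]
T6·…·T1 = [-10/13 -6/13 -12/13 67/13; 0 1 0 -2; -24/13 5/26 5/13 -42/13; 0 0 0 1]
det M = -2; M⁻¹ = [-5/26 0 -6/13 -1/2; 0 1 0 2; -12/13 -1/2 5/13 5; 0 0 0 1]
M⁻¹ · (42/13, -6, -577/52)ᵀ = (4, -4, 3/4)ᵀ

p = (4, -4, 3/4)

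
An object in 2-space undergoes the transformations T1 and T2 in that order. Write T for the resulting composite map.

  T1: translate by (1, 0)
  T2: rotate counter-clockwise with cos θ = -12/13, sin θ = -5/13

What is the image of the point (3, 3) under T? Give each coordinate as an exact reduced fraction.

T(p) = (-33/13, -56/13)

T1 translate by (1, 0): (3, 3) → (4, 3)
T2 rotate counter-clockwise with cos θ = -12/13, sin θ = -5/13: (4, 3) → (-33/13, -56/13)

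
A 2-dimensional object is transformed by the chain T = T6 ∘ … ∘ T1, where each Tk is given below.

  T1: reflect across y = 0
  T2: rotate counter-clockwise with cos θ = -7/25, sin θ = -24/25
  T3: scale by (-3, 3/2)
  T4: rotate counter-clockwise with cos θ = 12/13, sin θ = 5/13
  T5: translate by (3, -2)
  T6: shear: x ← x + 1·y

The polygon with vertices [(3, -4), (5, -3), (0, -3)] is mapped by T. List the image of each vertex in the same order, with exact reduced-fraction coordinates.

image vertices: (-14, -11), (-1217/130, -3743/325), (-1427/130, -2108/325)

T1 reflect across y = 0: (3, -4) → (3, 4); (5, -3) → (5, 3); (0, -3) → (0, 3)
T2 rotate counter-clockwise with cos θ = -7/25, sin θ = -24/25: (3, 4) → (3, -4); (5, 3) → (37/25, -141/25); (0, 3) → (72/25, -21/25)
T3 scale by (-3, 3/2): (3, -4) → (-9, -6); (37/25, -141/25) → (-111/25, -423/50); (72/25, -21/25) → (-216/25, -63/50)
T4 rotate counter-clockwise with cos θ = 12/13, sin θ = 5/13: (-9, -6) → (-6, -9); (-111/25, -423/50) → (-549/650, -3093/325); (-216/25, -63/50) → (-4869/650, -1458/325)
T5 translate by (3, -2): (-6, -9) → (-3, -11); (-549/650, -3093/325) → (1401/650, -3743/325); (-4869/650, -1458/325) → (-2919/650, -2108/325)
T6 shear: x ← x + 1·y: (-3, -11) → (-14, -11); (1401/650, -3743/325) → (-1217/130, -3743/325); (-2919/650, -2108/325) → (-1427/130, -2108/325)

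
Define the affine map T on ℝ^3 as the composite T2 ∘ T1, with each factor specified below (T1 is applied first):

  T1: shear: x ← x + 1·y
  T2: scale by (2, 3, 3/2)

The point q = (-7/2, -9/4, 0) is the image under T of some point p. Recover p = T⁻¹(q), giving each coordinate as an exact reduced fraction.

T1 = [1 1 0 0; 0 1 0 0; 0 0 1 0; 0 0 0 1]
T2·T1 = [2 2 0 0; 0 3 0 0; 0 0 3/2 0; 0 0 0 1]
det M = 9; M⁻¹ = [1/2 -1/3 0 0; 0 1/3 0 0; 0 0 2/3 0; 0 0 0 1]
M⁻¹ · (-7/2, -9/4, 0)ᵀ = (-1, -3/4, 0)ᵀ

p = (-1, -3/4, 0)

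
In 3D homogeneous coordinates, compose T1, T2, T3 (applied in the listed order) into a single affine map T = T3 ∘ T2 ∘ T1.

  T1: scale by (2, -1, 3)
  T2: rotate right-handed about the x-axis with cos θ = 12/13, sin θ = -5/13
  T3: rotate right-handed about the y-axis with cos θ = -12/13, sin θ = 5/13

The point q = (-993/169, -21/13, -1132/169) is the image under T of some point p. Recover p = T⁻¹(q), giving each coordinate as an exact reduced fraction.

p = (4, 3, 1)

T1 = [2 0 0 0; 0 -1 0 0; 0 0 3 0; 0 0 0 1]
T2·T1 = [2 0 0 0; 0 -12/13 15/13 0; 0 5/13 36/13 0; 0 0 0 1]
T3·…·T1 = [-24/13 25/169 180/169 0; 0 -12/13 15/13 0; -10/13 -60/169 -432/169 0; 0 0 0 1]
det M = -6; M⁻¹ = [-6/13 0 -5/26 0; 25/169 -12/13 -60/169 0; 20/169 5/39 -48/169 0; 0 0 0 1]
M⁻¹ · (-993/169, -21/13, -1132/169)ᵀ = (4, 3, 1)ᵀ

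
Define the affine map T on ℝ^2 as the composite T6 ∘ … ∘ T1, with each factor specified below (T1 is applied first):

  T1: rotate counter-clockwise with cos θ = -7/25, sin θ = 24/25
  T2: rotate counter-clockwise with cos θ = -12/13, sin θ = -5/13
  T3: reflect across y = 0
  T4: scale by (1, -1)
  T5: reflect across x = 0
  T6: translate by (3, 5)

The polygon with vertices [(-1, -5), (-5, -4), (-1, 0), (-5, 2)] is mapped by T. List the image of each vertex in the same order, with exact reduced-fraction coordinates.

T1 rotate counter-clockwise with cos θ = -7/25, sin θ = 24/25: (-1, -5) → (127/25, 11/25); (-5, -4) → (131/25, -92/25); (-1, 0) → (7/25, -24/25); (-5, 2) → (-13/25, -134/25)
T2 rotate counter-clockwise with cos θ = -12/13, sin θ = -5/13: (127/25, 11/25) → (-113/25, -59/25); (131/25, -92/25) → (-2032/325, 449/325); (7/25, -24/25) → (-204/325, 253/325); (-13/25, -134/25) → (-514/325, 1673/325)
T3 reflect across y = 0: (-113/25, -59/25) → (-113/25, 59/25); (-2032/325, 449/325) → (-2032/325, -449/325); (-204/325, 253/325) → (-204/325, -253/325); (-514/325, 1673/325) → (-514/325, -1673/325)
T4 scale by (1, -1): (-113/25, 59/25) → (-113/25, -59/25); (-2032/325, -449/325) → (-2032/325, 449/325); (-204/325, -253/325) → (-204/325, 253/325); (-514/325, -1673/325) → (-514/325, 1673/325)
T5 reflect across x = 0: (-113/25, -59/25) → (113/25, -59/25); (-2032/325, 449/325) → (2032/325, 449/325); (-204/325, 253/325) → (204/325, 253/325); (-514/325, 1673/325) → (514/325, 1673/325)
T6 translate by (3, 5): (113/25, -59/25) → (188/25, 66/25); (2032/325, 449/325) → (3007/325, 2074/325); (204/325, 253/325) → (1179/325, 1878/325); (514/325, 1673/325) → (1489/325, 3298/325)

image vertices: (188/25, 66/25), (3007/325, 2074/325), (1179/325, 1878/325), (1489/325, 3298/325)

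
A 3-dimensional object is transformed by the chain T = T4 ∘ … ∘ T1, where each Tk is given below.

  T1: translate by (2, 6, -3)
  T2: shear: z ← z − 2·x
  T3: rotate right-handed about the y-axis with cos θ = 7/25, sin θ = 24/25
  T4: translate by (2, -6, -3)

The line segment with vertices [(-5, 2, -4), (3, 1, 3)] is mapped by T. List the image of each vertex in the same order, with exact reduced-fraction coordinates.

image vertices: (1/5, 2, -2/5), (-31/5, 1, -53/5)

T1 translate by (2, 6, -3): (-5, 2, -4) → (-3, 8, -7); (3, 1, 3) → (5, 7, 0)
T2 shear: z ← z − 2·x: (-3, 8, -7) → (-3, 8, -1); (5, 7, 0) → (5, 7, -10)
T3 rotate right-handed about the y-axis with cos θ = 7/25, sin θ = 24/25: (-3, 8, -1) → (-9/5, 8, 13/5); (5, 7, -10) → (-41/5, 7, -38/5)
T4 translate by (2, -6, -3): (-9/5, 8, 13/5) → (1/5, 2, -2/5); (-41/5, 7, -38/5) → (-31/5, 1, -53/5)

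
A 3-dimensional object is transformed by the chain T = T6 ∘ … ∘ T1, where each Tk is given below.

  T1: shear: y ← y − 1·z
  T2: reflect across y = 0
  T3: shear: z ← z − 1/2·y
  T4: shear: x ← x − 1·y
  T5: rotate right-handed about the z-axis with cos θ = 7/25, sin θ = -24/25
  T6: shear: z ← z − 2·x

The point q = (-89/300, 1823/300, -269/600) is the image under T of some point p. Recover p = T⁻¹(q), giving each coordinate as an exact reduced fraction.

p = (-9/2, -7/4, -1/3)

T1 = [1 0 0 0; 0 1 -1 0; 0 0 1 0; 0 0 0 1]
T2·T1 = [1 0 0 0; 0 -1 1 0; 0 0 1 0; 0 0 0 1]
T3·…·T1 = [1 0 0 0; 0 -1 1 0; 0 1/2 1/2 0; 0 0 0 1]
T4·…·T1 = [1 1 -1 0; 0 -1 1 0; 0 1/2 1/2 0; 0 0 0 1]
T5·…·T1 = [7/25 -17/25 17/25 0; -24/25 -31/25 31/25 0; 0 1/2 1/2 0; 0 0 0 1]
T6·…·T1 = [7/25 -17/25 17/25 0; -24/25 -31/25 31/25 0; -14/25 93/50 -43/50 0; 0 0 0 1]
det M = -1; M⁻¹ = [31/25 -17/25 0 0; 38/25 -7/50 1 0; 62/25 7/50 1 0; 0 0 0 1]
M⁻¹ · (-89/300, 1823/300, -269/600)ᵀ = (-9/2, -7/4, -1/3)ᵀ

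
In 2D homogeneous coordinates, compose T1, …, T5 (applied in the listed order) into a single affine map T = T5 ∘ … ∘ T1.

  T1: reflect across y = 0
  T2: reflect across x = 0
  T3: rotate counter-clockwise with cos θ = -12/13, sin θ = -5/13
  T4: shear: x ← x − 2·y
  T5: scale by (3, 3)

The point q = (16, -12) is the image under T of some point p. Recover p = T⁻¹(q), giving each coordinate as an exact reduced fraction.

p = (-4, -8/3)

T1 = [1 0 0; 0 -1 0; 0 0 1]
T2·T1 = [-1 0 0; 0 -1 0; 0 0 1]
T3·…·T1 = [12/13 -5/13 0; 5/13 12/13 0; 0 0 1]
T4·…·T1 = [2/13 -29/13 0; 5/13 12/13 0; 0 0 1]
T5·…·T1 = [6/13 -87/13 0; 15/13 36/13 0; 0 0 1]
det M = 9; M⁻¹ = [4/13 29/39 0; -5/39 2/39 0; 0 0 1]
M⁻¹ · (16, -12)ᵀ = (-4, -8/3)ᵀ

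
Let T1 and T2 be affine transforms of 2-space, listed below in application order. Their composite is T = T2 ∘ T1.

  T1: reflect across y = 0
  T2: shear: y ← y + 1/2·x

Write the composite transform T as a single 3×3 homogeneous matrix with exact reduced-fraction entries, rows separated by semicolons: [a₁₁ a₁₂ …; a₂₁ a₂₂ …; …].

T = [1 0 0; 1/2 -1 0; 0 0 1]

T1 = [1 0 0; 0 -1 0; 0 0 1]
T2·T1 = [1 0 0; 1/2 -1 0; 0 0 1]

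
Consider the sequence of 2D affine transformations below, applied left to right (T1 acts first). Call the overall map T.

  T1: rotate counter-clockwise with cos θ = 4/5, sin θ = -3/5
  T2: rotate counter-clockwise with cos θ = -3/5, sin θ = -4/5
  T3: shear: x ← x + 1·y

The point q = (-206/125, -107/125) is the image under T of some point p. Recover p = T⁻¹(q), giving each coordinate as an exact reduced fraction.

T1 = [4/5 3/5 0; -3/5 4/5 0; 0 0 1]
T2·T1 = [-24/25 7/25 0; -7/25 -24/25 0; 0 0 1]
T3·…·T1 = [-31/25 -17/25 0; -7/25 -24/25 0; 0 0 1]
det M = 1; M⁻¹ = [-24/25 17/25 0; 7/25 -31/25 0; 0 0 1]
M⁻¹ · (-206/125, -107/125)ᵀ = (1, 3/5)ᵀ

p = (1, 3/5)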